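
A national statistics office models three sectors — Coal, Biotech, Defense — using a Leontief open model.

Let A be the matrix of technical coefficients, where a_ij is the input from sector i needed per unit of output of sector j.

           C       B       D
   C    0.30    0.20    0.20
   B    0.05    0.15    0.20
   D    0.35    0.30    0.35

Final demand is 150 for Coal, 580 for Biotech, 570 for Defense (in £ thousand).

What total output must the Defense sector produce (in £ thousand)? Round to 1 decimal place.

I − A =
  [   0.70    -0.20    -0.20]
  [  -0.05     0.85    -0.20]
  [  -0.35    -0.30     0.65]
Cofactors of I−A, C_ij = (−1)^(i+j)·(minor ij) (rows/columns in the sector order above):
  C_11 = (0.85)(0.65) − (-0.20)(-0.30) = 0.4925
  C_12 = −[(-0.05)(0.65) − (-0.20)(-0.35)] = 0.1025
  C_13 = (-0.05)(-0.30) − (0.85)(-0.35) = 0.3125
  C_21 = −[(-0.20)(0.65) − (-0.20)(-0.30)] = 0.1900
  C_22 = (0.70)(0.65) − (-0.20)(-0.35) = 0.3850
  C_23 = −[(0.70)(-0.30) − (-0.20)(-0.35)] = 0.2800
  C_31 = (-0.20)(-0.20) − (-0.20)(0.85) = 0.2100
  C_32 = −[(0.70)(-0.20) − (-0.20)(-0.05)] = 0.1500
  C_33 = (0.70)(0.85) − (-0.20)(-0.05) = 0.5850
det(I−A) = Σ_j (I−A)_1j·C_1j = (0.70)(0.4925) + (-0.20)(0.1025) + (-0.20)(0.3125) = 0.26175
adj(I−A) = Cᵀ =
  [ 0.4925   0.1900   0.2100]
  [ 0.1025   0.3850   0.1500]
  [ 0.3125   0.2800   0.5850]
(I − A)⁻¹ = adj(I−A) / det(I−A) ≈
  [   1.8816     0.7259     0.8023]
  [   0.3916     1.4709     0.5731]
  [   1.1939     1.0697     2.2350]
x = (I − A)⁻¹ d = adj(I−A)·d / det(I−A), with det(I−A) = 0.26175:
  x_C = (0.4925·150 + 0.1900·580 + 0.2100·570) / 0.26175 = 303.775 / 0.26175 ≈ 1160.6
  x_B = (0.1025·150 + 0.3850·580 + 0.1500·570) / 0.26175 = 324.175 / 0.26175 ≈ 1238.5
  x_D = (0.3125·150 + 0.2800·580 + 0.5850·570) / 0.26175 = 542.725 / 0.26175 ≈ 2073.4

x_D = 2073.4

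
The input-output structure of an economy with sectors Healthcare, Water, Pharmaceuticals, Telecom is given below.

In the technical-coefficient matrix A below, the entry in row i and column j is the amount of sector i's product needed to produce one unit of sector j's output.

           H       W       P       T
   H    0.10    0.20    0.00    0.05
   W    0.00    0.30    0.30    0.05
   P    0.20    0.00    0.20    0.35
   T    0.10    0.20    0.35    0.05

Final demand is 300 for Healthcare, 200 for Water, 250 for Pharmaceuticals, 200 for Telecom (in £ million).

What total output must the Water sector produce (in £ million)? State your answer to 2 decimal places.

x_W = 648.87

I − A =
  [   0.90    -0.20     0.00    -0.05]
  [   0.00     0.70    -0.30    -0.05]
  [  -0.20     0.00     0.80    -0.35]
  [  -0.10    -0.20    -0.35     0.95]
Compute the cofactors C_ij = (−1)^(i+j)·(3×3 minor ij) of I−A; the adjugate is their transpose:
adj(I−A) = Cᵀ =
  [ 0.41725   0.13550   0.07575   0.05700]
  [ 0.07500   0.56625   0.27075   0.13350]
  [ 0.15550   0.11000   0.58500   0.22950]
  [ 0.11700   0.17400   0.28050   0.49200]
det(I−A) = Σ_j (I−A)_1j·C_1j = (0.90)(0.41725) + (-0.20)(0.07500) + (0.00)(0.15550) + (-0.05)(0.11700) = 0.354675
(I − A)⁻¹ = adj(I−A) / det(I−A) ≈
  [   1.1764     0.3820     0.2136     0.1607]
  [   0.2115     1.5965     0.7634     0.3764]
  [   0.4384     0.3101     1.6494     0.6471]
  [   0.3299     0.4906     0.7909     1.3872]
x = (I − A)⁻¹ d = adj(I−A)·d / det(I−A), with det(I−A) = 0.354675:
  x_H = (0.41725·300 + 0.13550·200 + 0.07575·250 + 0.05700·200) / 0.354675 = 182.6125 / 0.354675 ≈ 514.87
  x_W = (0.07500·300 + 0.56625·200 + 0.27075·250 + 0.13350·200) / 0.354675 = 230.1375 / 0.354675 ≈ 648.87
  x_P = (0.15550·300 + 0.11000·200 + 0.58500·250 + 0.22950·200) / 0.354675 = 260.80 / 0.354675 ≈ 735.32
  x_T = (0.11700·300 + 0.17400·200 + 0.28050·250 + 0.49200·200) / 0.354675 = 238.425 / 0.354675 ≈ 672.24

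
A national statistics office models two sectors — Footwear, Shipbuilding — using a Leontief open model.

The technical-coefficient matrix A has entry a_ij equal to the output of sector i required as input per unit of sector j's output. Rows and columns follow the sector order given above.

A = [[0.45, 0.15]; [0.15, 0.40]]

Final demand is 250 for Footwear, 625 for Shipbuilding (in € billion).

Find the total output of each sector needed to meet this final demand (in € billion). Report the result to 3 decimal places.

I − A =
  [   0.55    -0.15]
  [  -0.15     0.60]
det(I−A) = (0.55)(0.60) − (-0.15)(-0.15) = 0.3075
adj(I−A) = [[0.60, 0.15], [0.15, 0.55]]
(I − A)⁻¹ = adj(I−A) / det(I−A) ≈
  [   1.9512     0.4878]
  [   0.4878     1.7886]
x = (I − A)⁻¹ d = adj(I−A)·d / det(I−A), with det(I−A) = 0.3075:
  x_F = (0.60·250 + 0.15·625) / 0.3075 = 243.75 / 0.3075 ≈ 792.683
  x_S = (0.15·250 + 0.55·625) / 0.3075 = 381.25 / 0.3075 ≈ 1239.837

x_F = 792.683, x_S = 1239.837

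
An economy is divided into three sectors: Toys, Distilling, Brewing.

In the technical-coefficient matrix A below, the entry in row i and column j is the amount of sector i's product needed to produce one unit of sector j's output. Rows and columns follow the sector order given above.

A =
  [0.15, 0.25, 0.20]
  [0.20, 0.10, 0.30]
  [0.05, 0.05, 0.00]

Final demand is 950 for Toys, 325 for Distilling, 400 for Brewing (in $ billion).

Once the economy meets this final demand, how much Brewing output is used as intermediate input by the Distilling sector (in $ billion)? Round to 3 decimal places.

I − A =
  [   0.85    -0.25    -0.20]
  [  -0.20     0.90    -0.30]
  [  -0.05    -0.05     1.00]
Cofactors of I−A, C_ij = (−1)^(i+j)·(minor ij) (rows/columns in the sector order above):
  C_11 = (0.90)(1.00) − (-0.30)(-0.05) = 0.8850
  C_12 = −[(-0.20)(1.00) − (-0.30)(-0.05)] = 0.2150
  C_13 = (-0.20)(-0.05) − (0.90)(-0.05) = 0.0550
  C_21 = −[(-0.25)(1.00) − (-0.20)(-0.05)] = 0.2600
  C_22 = (0.85)(1.00) − (-0.20)(-0.05) = 0.8400
  C_23 = −[(0.85)(-0.05) − (-0.25)(-0.05)] = 0.0550
  C_31 = (-0.25)(-0.30) − (-0.20)(0.90) = 0.2550
  C_32 = −[(0.85)(-0.30) − (-0.20)(-0.20)] = 0.2950
  C_33 = (0.85)(0.90) − (-0.25)(-0.20) = 0.7150
det(I−A) = Σ_j (I−A)_1j·C_1j = (0.85)(0.8850) + (-0.25)(0.2150) + (-0.20)(0.0550) = 0.6875
adj(I−A) = Cᵀ =
  [ 0.8850   0.2600   0.2550]
  [ 0.2150   0.8400   0.2950]
  [ 0.0550   0.0550   0.7150]
(I − A)⁻¹ = adj(I−A) / det(I−A) ≈
  [   1.2873     0.3782     0.3709]
  [   0.3127     1.2218     0.4291]
  [   0.0800     0.0800     1.0400]
First solve x = (I − A)⁻¹ d = adj(I−A)·d / det(I−A); in particular x_D = (0.2150·950 + 0.8400·325 + 0.2950·400) / 0.6875 = 595.25 / 0.6875 ≈ 865.81818.
Intermediate flow from B to D: z_BD = a_BD · x_D = 0.05 × 595.25 / 0.6875 = 29.7625 / 0.6875 ≈ 43.291.

z_BD = 43.291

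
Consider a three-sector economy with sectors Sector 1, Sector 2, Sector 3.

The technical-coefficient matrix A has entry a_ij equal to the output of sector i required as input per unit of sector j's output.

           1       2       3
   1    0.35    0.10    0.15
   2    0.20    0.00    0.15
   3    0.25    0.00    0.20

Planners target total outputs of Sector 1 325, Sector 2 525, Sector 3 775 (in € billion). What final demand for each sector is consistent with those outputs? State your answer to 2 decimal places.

d_1 = 42.50, d_2 = 343.75, d_3 = 538.75

I − A =
  [   0.65    -0.10    -0.15]
  [  -0.20     1.00    -0.15]
  [  -0.25     0.00     0.80]
d = (I − A) x:
  d_1 = (+0.65)·325 + (-0.10)·525 + (-0.15)·775 = 42.50
  d_2 = (-0.20)·325 + (+1.00)·525 + (-0.15)·775 = 343.75
  d_3 = (-0.25)·325 + (+0.00)·525 + (+0.80)·775 = 538.75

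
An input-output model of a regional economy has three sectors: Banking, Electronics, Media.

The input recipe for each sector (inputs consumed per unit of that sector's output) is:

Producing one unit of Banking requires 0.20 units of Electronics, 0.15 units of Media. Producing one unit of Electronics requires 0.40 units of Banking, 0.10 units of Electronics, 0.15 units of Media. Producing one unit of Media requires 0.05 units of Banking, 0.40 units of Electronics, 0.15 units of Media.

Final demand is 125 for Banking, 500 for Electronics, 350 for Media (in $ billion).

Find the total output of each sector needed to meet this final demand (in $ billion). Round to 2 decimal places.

x_B = 551.67, x_E = 981.40, x_M = 682.31

I − A =
  [   1.00    -0.40    -0.05]
  [  -0.20     0.90    -0.40]
  [  -0.15    -0.15     0.85]
Cofactors of I−A, C_ij = (−1)^(i+j)·(minor ij) (rows/columns in the sector order above):
  C_11 = (0.90)(0.85) − (-0.40)(-0.15) = 0.7050
  C_12 = −[(-0.20)(0.85) − (-0.40)(-0.15)] = 0.2300
  C_13 = (-0.20)(-0.15) − (0.90)(-0.15) = 0.1650
  C_21 = −[(-0.40)(0.85) − (-0.05)(-0.15)] = 0.3475
  C_22 = (1.00)(0.85) − (-0.05)(-0.15) = 0.8425
  C_23 = −[(1.00)(-0.15) − (-0.40)(-0.15)] = 0.2100
  C_31 = (-0.40)(-0.40) − (-0.05)(0.90) = 0.2050
  C_32 = −[(1.00)(-0.40) − (-0.05)(-0.20)] = 0.4100
  C_33 = (1.00)(0.90) − (-0.40)(-0.20) = 0.8200
det(I−A) = Σ_j (I−A)_1j·C_1j = (1.00)(0.7050) + (-0.40)(0.2300) + (-0.05)(0.1650) = 0.60475
adj(I−A) = Cᵀ =
  [ 0.7050   0.3475   0.2050]
  [ 0.2300   0.8425   0.4100]
  [ 0.1650   0.2100   0.8200]
(I − A)⁻¹ = adj(I−A) / det(I−A) ≈
  [   1.1658     0.5746     0.3390]
  [   0.3803     1.3931     0.6780]
  [   0.2728     0.3473     1.3559]
x = (I − A)⁻¹ d = adj(I−A)·d / det(I−A), with det(I−A) = 0.60475:
  x_B = (0.7050·125 + 0.3475·500 + 0.2050·350) / 0.60475 = 333.625 / 0.60475 ≈ 551.67
  x_E = (0.2300·125 + 0.8425·500 + 0.4100·350) / 0.60475 = 593.50 / 0.60475 ≈ 981.40
  x_M = (0.1650·125 + 0.2100·500 + 0.8200·350) / 0.60475 = 412.625 / 0.60475 ≈ 682.31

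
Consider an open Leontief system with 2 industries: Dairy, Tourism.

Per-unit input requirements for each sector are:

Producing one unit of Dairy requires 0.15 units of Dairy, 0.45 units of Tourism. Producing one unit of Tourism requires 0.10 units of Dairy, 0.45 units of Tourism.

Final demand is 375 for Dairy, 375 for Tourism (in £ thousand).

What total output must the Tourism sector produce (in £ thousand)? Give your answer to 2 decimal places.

x_2 = 1153.85

I − A =
  [   0.85    -0.10]
  [  -0.45     0.55]
det(I−A) = (0.85)(0.55) − (-0.10)(-0.45) = 0.4225
adj(I−A) = [[0.55, 0.10], [0.45, 0.85]]
(I − A)⁻¹ = adj(I−A) / det(I−A) ≈
  [   1.3018     0.2367]
  [   1.0651     2.0118]
x = (I − A)⁻¹ d = adj(I−A)·d / det(I−A), with det(I−A) = 0.4225:
  x_1 = (0.55·375 + 0.10·375) / 0.4225 = 243.75 / 0.4225 ≈ 576.92
  x_2 = (0.45·375 + 0.85·375) / 0.4225 = 487.50 / 0.4225 ≈ 1153.85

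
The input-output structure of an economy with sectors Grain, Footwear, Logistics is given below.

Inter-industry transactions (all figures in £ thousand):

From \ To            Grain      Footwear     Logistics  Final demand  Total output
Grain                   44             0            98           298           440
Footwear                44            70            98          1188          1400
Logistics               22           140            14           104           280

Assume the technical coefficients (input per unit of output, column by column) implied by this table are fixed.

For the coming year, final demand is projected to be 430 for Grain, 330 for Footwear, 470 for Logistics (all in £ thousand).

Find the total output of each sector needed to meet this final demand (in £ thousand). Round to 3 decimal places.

x_1 = 711.060, x_2 = 643.221, x_3 = 599.869

Technical coefficients a_ij = z_ij / X_j:
  a_11 = 44/440 = 0.10, a_21 = 44/440 = 0.10, a_31 = 22/440 = 0.05
  a_12 = 0/1400 = 0.00, a_22 = 70/1400 = 0.05, a_32 = 140/1400 = 0.10
  a_13 = 98/280 = 0.35, a_23 = 98/280 = 0.35, a_33 = 14/280 = 0.05
I − A =
  [   0.90     0.00    -0.35]
  [  -0.10     0.95    -0.35]
  [  -0.05    -0.10     0.95]
Cofactors of I−A, C_ij = (−1)^(i+j)·(minor ij) (rows/columns in the sector order above):
  C_11 = (0.95)(0.95) − (-0.35)(-0.10) = 0.8675
  C_12 = −[(-0.10)(0.95) − (-0.35)(-0.05)] = 0.1125
  C_13 = (-0.10)(-0.10) − (0.95)(-0.05) = 0.0575
  C_21 = −[(0.00)(0.95) − (-0.35)(-0.10)] = 0.0350
  C_22 = (0.90)(0.95) − (-0.35)(-0.05) = 0.8375
  C_23 = −[(0.90)(-0.10) − (0.00)(-0.05)] = 0.0900
  C_31 = (0.00)(-0.35) − (-0.35)(0.95) = 0.3325
  C_32 = −[(0.90)(-0.35) − (-0.35)(-0.10)] = 0.3500
  C_33 = (0.90)(0.95) − (0.00)(-0.10) = 0.8550
det(I−A) = Σ_j (I−A)_1j·C_1j = (0.90)(0.8675) + (0.00)(0.1125) + (-0.35)(0.0575) = 0.760625
adj(I−A) = Cᵀ =
  [ 0.8675   0.0350   0.3325]
  [ 0.1125   0.8375   0.3500]
  [ 0.0575   0.0900   0.8550]
(I − A)⁻¹ = adj(I−A) / det(I−A) ≈
  [   1.1405     0.0460     0.4371]
  [   0.1479     1.1011     0.4601]
  [   0.0756     0.1183     1.1241]
x = (I − A)⁻¹ d = adj(I−A)·d / det(I−A), with det(I−A) = 0.760625:
  x_1 = (0.8675·430 + 0.0350·330 + 0.3325·470) / 0.760625 = 540.85 / 0.760625 ≈ 711.060
  x_2 = (0.1125·430 + 0.8375·330 + 0.3500·470) / 0.760625 = 489.25 / 0.760625 ≈ 643.221
  x_3 = (0.0575·430 + 0.0900·330 + 0.8550·470) / 0.760625 = 456.275 / 0.760625 ≈ 599.869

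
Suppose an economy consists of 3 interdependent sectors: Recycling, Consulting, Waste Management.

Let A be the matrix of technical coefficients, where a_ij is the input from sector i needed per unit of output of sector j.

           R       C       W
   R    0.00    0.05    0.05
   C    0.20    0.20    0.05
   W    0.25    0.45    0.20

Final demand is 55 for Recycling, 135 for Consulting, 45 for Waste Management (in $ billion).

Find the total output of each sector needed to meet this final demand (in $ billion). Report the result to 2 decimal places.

x_R = 74.55, x_C = 199.37, x_W = 191.69

I − A =
  [   1.00    -0.05    -0.05]
  [  -0.20     0.80    -0.05]
  [  -0.25    -0.45     0.80]
Cofactors of I−A, C_ij = (−1)^(i+j)·(minor ij) (rows/columns in the sector order above):
  C_11 = (0.80)(0.80) − (-0.05)(-0.45) = 0.6175
  C_12 = −[(-0.20)(0.80) − (-0.05)(-0.25)] = 0.1725
  C_13 = (-0.20)(-0.45) − (0.80)(-0.25) = 0.2900
  C_21 = −[(-0.05)(0.80) − (-0.05)(-0.45)] = 0.0625
  C_22 = (1.00)(0.80) − (-0.05)(-0.25) = 0.7875
  C_23 = −[(1.00)(-0.45) − (-0.05)(-0.25)] = 0.4625
  C_31 = (-0.05)(-0.05) − (-0.05)(0.80) = 0.0425
  C_32 = −[(1.00)(-0.05) − (-0.05)(-0.20)] = 0.0600
  C_33 = (1.00)(0.80) − (-0.05)(-0.20) = 0.7900
det(I−A) = Σ_j (I−A)_1j·C_1j = (1.00)(0.6175) + (-0.05)(0.1725) + (-0.05)(0.2900) = 0.594375
adj(I−A) = Cᵀ =
  [ 0.6175   0.0625   0.0425]
  [ 0.1725   0.7875   0.0600]
  [ 0.2900   0.4625   0.7900]
(I − A)⁻¹ = adj(I−A) / det(I−A) ≈
  [   1.0389     0.1052     0.0715]
  [   0.2902     1.3249     0.1009]
  [   0.4879     0.7781     1.3291]
x = (I − A)⁻¹ d = adj(I−A)·d / det(I−A), with det(I−A) = 0.594375:
  x_R = (0.6175·55 + 0.0625·135 + 0.0425·45) / 0.594375 = 44.3125 / 0.594375 ≈ 74.55
  x_C = (0.1725·55 + 0.7875·135 + 0.0600·45) / 0.594375 = 118.50 / 0.594375 ≈ 199.37
  x_W = (0.2900·55 + 0.4625·135 + 0.7900·45) / 0.594375 = 113.9375 / 0.594375 ≈ 191.69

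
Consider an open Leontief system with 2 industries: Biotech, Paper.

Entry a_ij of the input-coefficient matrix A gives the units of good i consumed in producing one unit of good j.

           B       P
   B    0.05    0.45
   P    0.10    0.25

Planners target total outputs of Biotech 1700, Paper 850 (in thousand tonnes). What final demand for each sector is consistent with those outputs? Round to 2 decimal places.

d_B = 1232.50, d_P = 467.50

I − A =
  [   0.95    -0.45]
  [  -0.10     0.75]
d = (I − A) x:
  d_B = (+0.95)·1700 + (-0.45)·850 = 1232.50
  d_P = (-0.10)·1700 + (+0.75)·850 = 467.50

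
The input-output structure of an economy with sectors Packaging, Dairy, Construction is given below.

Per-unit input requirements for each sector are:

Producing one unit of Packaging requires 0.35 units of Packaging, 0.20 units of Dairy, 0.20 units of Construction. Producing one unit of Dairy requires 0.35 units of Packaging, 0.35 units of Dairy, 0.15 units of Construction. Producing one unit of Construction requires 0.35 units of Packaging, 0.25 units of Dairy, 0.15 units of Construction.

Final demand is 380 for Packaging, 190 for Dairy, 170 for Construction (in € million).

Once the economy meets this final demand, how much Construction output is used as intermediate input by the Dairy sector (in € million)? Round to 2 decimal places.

I − A =
  [   0.65    -0.35    -0.35]
  [  -0.20     0.65    -0.25]
  [  -0.20    -0.15     0.85]
Cofactors of I−A, C_ij = (−1)^(i+j)·(minor ij) (rows/columns in the sector order above):
  C_11 = (0.65)(0.85) − (-0.25)(-0.15) = 0.5150
  C_12 = −[(-0.20)(0.85) − (-0.25)(-0.20)] = 0.2200
  C_13 = (-0.20)(-0.15) − (0.65)(-0.20) = 0.1600
  C_21 = −[(-0.35)(0.85) − (-0.35)(-0.15)] = 0.3500
  C_22 = (0.65)(0.85) − (-0.35)(-0.20) = 0.4825
  C_23 = −[(0.65)(-0.15) − (-0.35)(-0.20)] = 0.1675
  C_31 = (-0.35)(-0.25) − (-0.35)(0.65) = 0.3150
  C_32 = −[(0.65)(-0.25) − (-0.35)(-0.20)] = 0.2325
  C_33 = (0.65)(0.65) − (-0.35)(-0.20) = 0.3525
det(I−A) = Σ_j (I−A)_1j·C_1j = (0.65)(0.5150) + (-0.35)(0.2200) + (-0.35)(0.1600) = 0.20175
adj(I−A) = Cᵀ =
  [ 0.5150   0.3500   0.3150]
  [ 0.2200   0.4825   0.2325]
  [ 0.1600   0.1675   0.3525]
(I − A)⁻¹ = adj(I−A) / det(I−A) ≈
  [   2.5527     1.7348     1.5613]
  [   1.0905     2.3916     1.1524]
  [   0.7931     0.8302     1.7472]
First solve x = (I − A)⁻¹ d = adj(I−A)·d / det(I−A); in particular x_2 = (0.2200·380 + 0.4825·190 + 0.2325·170) / 0.20175 = 214.80 / 0.20175 ≈ 1064.6840.
Intermediate flow from 3 to 2: z_32 = a_32 · x_2 = 0.15 × 214.80 / 0.20175 = 32.22 / 0.20175 ≈ 159.70.

z_32 = 159.70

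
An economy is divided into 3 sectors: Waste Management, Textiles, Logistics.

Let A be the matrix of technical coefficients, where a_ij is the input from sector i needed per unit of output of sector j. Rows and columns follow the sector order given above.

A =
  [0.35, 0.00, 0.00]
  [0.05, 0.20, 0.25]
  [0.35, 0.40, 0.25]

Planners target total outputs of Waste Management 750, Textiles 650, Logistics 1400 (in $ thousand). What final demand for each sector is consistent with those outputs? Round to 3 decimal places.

I − A =
  [   0.65     0.00     0.00]
  [  -0.05     0.80    -0.25]
  [  -0.35    -0.40     0.75]
d = (I − A) x:
  d_W = (+0.65)·750 + (+0.00)·650 + (+0.00)·1400 = 487.500
  d_T = (-0.05)·750 + (+0.80)·650 + (-0.25)·1400 = 132.500
  d_L = (-0.35)·750 + (-0.40)·650 + (+0.75)·1400 = 527.500

d_W = 487.500, d_T = 132.500, d_L = 527.500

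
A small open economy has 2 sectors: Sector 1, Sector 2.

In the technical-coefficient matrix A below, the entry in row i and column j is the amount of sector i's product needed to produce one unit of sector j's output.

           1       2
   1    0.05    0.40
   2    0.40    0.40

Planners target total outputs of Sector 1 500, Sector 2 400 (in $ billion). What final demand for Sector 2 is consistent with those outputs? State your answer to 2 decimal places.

I − A =
  [   0.95    -0.40]
  [  -0.40     0.60]
d = (I − A) x:
  d_1 = (+0.95)·500 + (-0.40)·400 = 315.00
  d_2 = (-0.40)·500 + (+0.60)·400 = 40.00

d_2 = 40.00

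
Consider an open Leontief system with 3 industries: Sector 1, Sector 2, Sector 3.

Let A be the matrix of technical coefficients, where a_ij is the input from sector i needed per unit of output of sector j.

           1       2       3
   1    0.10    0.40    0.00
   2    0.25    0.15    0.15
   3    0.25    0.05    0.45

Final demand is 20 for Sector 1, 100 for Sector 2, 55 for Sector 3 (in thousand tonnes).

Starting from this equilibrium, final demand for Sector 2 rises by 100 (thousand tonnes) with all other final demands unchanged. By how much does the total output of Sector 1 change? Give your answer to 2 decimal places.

I − A =
  [   0.90    -0.40     0.00]
  [  -0.25     0.85    -0.15]
  [  -0.25    -0.05     0.55]
Cofactors of I−A, C_ij = (−1)^(i+j)·(minor ij) (rows/columns in the sector order above):
  C_11 = (0.85)(0.55) − (-0.15)(-0.05) = 0.4600
  C_12 = −[(-0.25)(0.55) − (-0.15)(-0.25)] = 0.1750
  C_13 = (-0.25)(-0.05) − (0.85)(-0.25) = 0.2250
  C_21 = −[(-0.40)(0.55) − (0.00)(-0.05)] = 0.2200
  C_22 = (0.90)(0.55) − (0.00)(-0.25) = 0.4950
  C_23 = −[(0.90)(-0.05) − (-0.40)(-0.25)] = 0.1450
  C_31 = (-0.40)(-0.15) − (0.00)(0.85) = 0.0600
  C_32 = −[(0.90)(-0.15) − (0.00)(-0.25)] = 0.1350
  C_33 = (0.90)(0.85) − (-0.40)(-0.25) = 0.6650
det(I−A) = Σ_j (I−A)_1j·C_1j = (0.90)(0.4600) + (-0.40)(0.1750) + (0.00)(0.2250) = 0.3440
adj(I−A) = Cᵀ =
  [ 0.4600   0.2200   0.0600]
  [ 0.1750   0.4950   0.1350]
  [ 0.2250   0.1450   0.6650]
(I − A)⁻¹ = adj(I−A) / det(I−A) ≈
  [   1.3372     0.6395     0.1744]
  [   0.5087     1.4390     0.3924]
  [   0.6541     0.4215     1.9331]
Δx = (I − A)⁻¹ Δd with Δd having +100 in the Sector 2 component and 0 elsewhere.
So Δx_1 = L_12 · (+100), where L_12 = adj(I−A)_12 / det(I−A) = 0.2200 / 0.3440.
Δx_1 = 0.2200 × (+100) / 0.3440 = 22.00 / 0.3440 ≈ 63.95.

Δx_1 = 63.95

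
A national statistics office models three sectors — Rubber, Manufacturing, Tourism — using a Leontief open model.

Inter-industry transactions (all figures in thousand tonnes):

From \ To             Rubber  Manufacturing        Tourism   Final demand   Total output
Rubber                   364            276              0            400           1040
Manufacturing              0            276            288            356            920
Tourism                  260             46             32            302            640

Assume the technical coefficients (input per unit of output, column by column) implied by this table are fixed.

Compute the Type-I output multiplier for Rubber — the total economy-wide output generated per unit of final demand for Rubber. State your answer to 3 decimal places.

m_1 = 2.423

Technical coefficients a_ij = z_ij / X_j:
  a_11 = 364/1040 = 0.35, a_21 = 0/1040 = 0.00, a_31 = 260/1040 = 0.25
  a_12 = 276/920 = 0.30, a_22 = 276/920 = 0.30, a_32 = 46/920 = 0.05
  a_13 = 0/640 = 0.00, a_23 = 288/640 = 0.45, a_33 = 32/640 = 0.05
I − A =
  [   0.65    -0.30     0.00]
  [   0.00     0.70    -0.45]
  [  -0.25    -0.05     0.95]
Cofactors of I−A, C_ij = (−1)^(i+j)·(minor ij) (rows/columns in the sector order above):
  C_11 = (0.70)(0.95) − (-0.45)(-0.05) = 0.6425
  C_12 = −[(0.00)(0.95) − (-0.45)(-0.25)] = 0.1125
  C_13 = (0.00)(-0.05) − (0.70)(-0.25) = 0.1750
  C_21 = −[(-0.30)(0.95) − (0.00)(-0.05)] = 0.2850
  C_22 = (0.65)(0.95) − (0.00)(-0.25) = 0.6175
  C_23 = −[(0.65)(-0.05) − (-0.30)(-0.25)] = 0.1075
  C_31 = (-0.30)(-0.45) − (0.00)(0.70) = 0.1350
  C_32 = −[(0.65)(-0.45) − (0.00)(0.00)] = 0.2925
  C_33 = (0.65)(0.70) − (-0.30)(0.00) = 0.4550
det(I−A) = Σ_j (I−A)_1j·C_1j = (0.65)(0.6425) + (-0.30)(0.1125) + (0.00)(0.1750) = 0.383875
adj(I−A) = Cᵀ =
  [ 0.6425   0.2850   0.1350]
  [ 0.1125   0.6175   0.2925]
  [ 0.1750   0.1075   0.4550]
(I − A)⁻¹ = adj(I−A) / det(I−A) ≈
  [   1.6737     0.7424     0.3517]
  [   0.2931     1.6086     0.7620]
  [   0.4559     0.2800     1.1853]
The output multiplier for sector j is the column-j sum of the Leontief inverse (I − A)⁻¹ = adj(I−A) / det(I−A).
Column 1 of adj(I−A): (0.6425, 0.1125, 0.1750); det(I−A) = 0.383875.
m_1 = (0.6425 + 0.1125 + 0.1750) / 0.383875 = 0.93 / 0.383875 ≈ 2.423.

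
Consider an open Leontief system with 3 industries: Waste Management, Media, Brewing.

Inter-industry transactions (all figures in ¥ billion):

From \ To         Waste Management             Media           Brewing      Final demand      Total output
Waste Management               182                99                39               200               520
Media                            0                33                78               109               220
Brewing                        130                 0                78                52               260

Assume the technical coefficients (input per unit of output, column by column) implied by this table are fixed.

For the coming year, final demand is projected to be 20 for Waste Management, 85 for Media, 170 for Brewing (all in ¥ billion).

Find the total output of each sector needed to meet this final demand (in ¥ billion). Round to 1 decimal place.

x_1 = 259.4, x_2 = 218.4, x_3 = 335.5

Technical coefficients a_ij = z_ij / X_j:
  a_11 = 182/520 = 0.35, a_21 = 0/520 = 0.00, a_31 = 130/520 = 0.25
  a_12 = 99/220 = 0.45, a_22 = 33/220 = 0.15, a_32 = 0/220 = 0.00
  a_13 = 39/260 = 0.15, a_23 = 78/260 = 0.30, a_33 = 78/260 = 0.30
I − A =
  [   0.65    -0.45    -0.15]
  [   0.00     0.85    -0.30]
  [  -0.25     0.00     0.70]
Cofactors of I−A, C_ij = (−1)^(i+j)·(minor ij) (rows/columns in the sector order above):
  C_11 = (0.85)(0.70) − (-0.30)(0.00) = 0.5950
  C_12 = −[(0.00)(0.70) − (-0.30)(-0.25)] = 0.0750
  C_13 = (0.00)(0.00) − (0.85)(-0.25) = 0.2125
  C_21 = −[(-0.45)(0.70) − (-0.15)(0.00)] = 0.3150
  C_22 = (0.65)(0.70) − (-0.15)(-0.25) = 0.4175
  C_23 = −[(0.65)(0.00) − (-0.45)(-0.25)] = 0.1125
  C_31 = (-0.45)(-0.30) − (-0.15)(0.85) = 0.2625
  C_32 = −[(0.65)(-0.30) − (-0.15)(0.00)] = 0.1950
  C_33 = (0.65)(0.85) − (-0.45)(0.00) = 0.5525
det(I−A) = Σ_j (I−A)_1j·C_1j = (0.65)(0.5950) + (-0.45)(0.0750) + (-0.15)(0.2125) = 0.321125
adj(I−A) = Cᵀ =
  [ 0.5950   0.3150   0.2625]
  [ 0.0750   0.4175   0.1950]
  [ 0.2125   0.1125   0.5525]
(I − A)⁻¹ = adj(I−A) / det(I−A) ≈
  [   1.8529     0.9809     0.8174]
  [   0.2336     1.3001     0.6072]
  [   0.6617     0.3503     1.7205]
x = (I − A)⁻¹ d = adj(I−A)·d / det(I−A), with det(I−A) = 0.321125:
  x_1 = (0.5950·20 + 0.3150·85 + 0.2625·170) / 0.321125 = 83.30 / 0.321125 ≈ 259.4
  x_2 = (0.0750·20 + 0.4175·85 + 0.1950·170) / 0.321125 = 70.1375 / 0.321125 ≈ 218.4
  x_3 = (0.2125·20 + 0.1125·85 + 0.5525·170) / 0.321125 = 107.7375 / 0.321125 ≈ 335.5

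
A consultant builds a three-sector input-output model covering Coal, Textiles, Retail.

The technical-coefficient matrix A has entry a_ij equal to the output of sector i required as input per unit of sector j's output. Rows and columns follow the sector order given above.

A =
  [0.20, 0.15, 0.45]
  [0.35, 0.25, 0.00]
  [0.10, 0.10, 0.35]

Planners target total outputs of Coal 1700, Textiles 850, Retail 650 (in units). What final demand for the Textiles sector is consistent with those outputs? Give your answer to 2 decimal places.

I − A =
  [   0.80    -0.15    -0.45]
  [  -0.35     0.75     0.00]
  [  -0.10    -0.10     0.65]
d = (I − A) x:
  d_1 = (+0.80)·1700 + (-0.15)·850 + (-0.45)·650 = 940.00
  d_2 = (-0.35)·1700 + (+0.75)·850 + (+0.00)·650 = 42.50
  d_3 = (-0.10)·1700 + (-0.10)·850 + (+0.65)·650 = 167.50

d_2 = 42.50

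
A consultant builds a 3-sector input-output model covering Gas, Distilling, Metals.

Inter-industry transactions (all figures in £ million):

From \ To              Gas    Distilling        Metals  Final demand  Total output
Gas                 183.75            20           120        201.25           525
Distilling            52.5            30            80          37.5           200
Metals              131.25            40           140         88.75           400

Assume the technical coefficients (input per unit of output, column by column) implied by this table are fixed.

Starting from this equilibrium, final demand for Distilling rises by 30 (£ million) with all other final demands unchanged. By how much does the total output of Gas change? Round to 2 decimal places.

Technical coefficients a_ij = z_ij / X_j:
  a_GG = 183.75/525 = 0.35, a_DG = 52.5/525 = 0.10, a_MG = 131.25/525 = 0.25
  a_GD = 20/200 = 0.10, a_DD = 30/200 = 0.15, a_MD = 40/200 = 0.20
  a_GM = 120/400 = 0.30, a_DM = 80/400 = 0.20, a_MM = 140/400 = 0.35
I − A =
  [   0.65    -0.10    -0.30]
  [  -0.10     0.85    -0.20]
  [  -0.25    -0.20     0.65]
Cofactors of I−A, C_ij = (−1)^(i+j)·(minor ij) (rows/columns in the sector order above):
  C_11 = (0.85)(0.65) − (-0.20)(-0.20) = 0.5125
  C_12 = −[(-0.10)(0.65) − (-0.20)(-0.25)] = 0.1150
  C_13 = (-0.10)(-0.20) − (0.85)(-0.25) = 0.2325
  C_21 = −[(-0.10)(0.65) − (-0.30)(-0.20)] = 0.1250
  C_22 = (0.65)(0.65) − (-0.30)(-0.25) = 0.3475
  C_23 = −[(0.65)(-0.20) − (-0.10)(-0.25)] = 0.1550
  C_31 = (-0.10)(-0.20) − (-0.30)(0.85) = 0.2750
  C_32 = −[(0.65)(-0.20) − (-0.30)(-0.10)] = 0.1600
  C_33 = (0.65)(0.85) − (-0.10)(-0.10) = 0.5425
det(I−A) = Σ_j (I−A)_1j·C_1j = (0.65)(0.5125) + (-0.10)(0.1150) + (-0.30)(0.2325) = 0.251875
adj(I−A) = Cᵀ =
  [ 0.5125   0.1250   0.2750]
  [ 0.1150   0.3475   0.1600]
  [ 0.2325   0.1550   0.5425]
(I − A)⁻¹ = adj(I−A) / det(I−A) ≈
  [   2.0347     0.4963     1.0918]
  [   0.4566     1.3797     0.6352]
  [   0.9231     0.6154     2.1538]
Δx = (I − A)⁻¹ Δd with Δd having +30 in the Distilling component and 0 elsewhere.
So Δx_G = L_GD · (+30), where L_GD = adj(I−A)_GD / det(I−A) = 0.1250 / 0.251875.
Δx_G = 0.1250 × (+30) / 0.251875 = 3.75 / 0.251875 ≈ 14.89.

Δx_G = 14.89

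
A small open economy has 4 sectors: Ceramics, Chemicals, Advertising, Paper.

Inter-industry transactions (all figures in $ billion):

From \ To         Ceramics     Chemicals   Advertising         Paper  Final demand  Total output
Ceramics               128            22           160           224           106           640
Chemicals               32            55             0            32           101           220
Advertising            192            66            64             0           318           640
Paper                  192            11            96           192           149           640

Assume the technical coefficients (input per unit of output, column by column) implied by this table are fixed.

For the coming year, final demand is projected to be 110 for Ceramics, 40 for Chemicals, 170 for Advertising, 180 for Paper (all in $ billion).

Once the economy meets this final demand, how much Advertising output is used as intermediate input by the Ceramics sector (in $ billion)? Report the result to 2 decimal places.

Technical coefficients a_ij = z_ij / X_j:
  a_11 = 128/640 = 0.20, a_21 = 32/640 = 0.05, a_31 = 192/640 = 0.30, a_41 = 192/640 = 0.30
  a_12 = 22/220 = 0.10, a_22 = 55/220 = 0.25, a_32 = 66/220 = 0.30, a_42 = 11/220 = 0.05
  a_13 = 160/640 = 0.25, a_23 = 0/640 = 0.00, a_33 = 64/640 = 0.10, a_43 = 96/640 = 0.15
  a_14 = 224/640 = 0.35, a_24 = 32/640 = 0.05, a_34 = 0/640 = 0.00, a_44 = 192/640 = 0.30
I − A =
  [   0.80    -0.10    -0.25    -0.35]
  [  -0.05     0.75     0.00    -0.05]
  [  -0.30    -0.30     0.90     0.00]
  [  -0.30    -0.05    -0.15     0.70]
Compute the cofactors C_ij = (−1)^(i+j)·(3×3 minor ij) of I−A; the adjugate is their transpose:
adj(I−A) = Cᵀ =
  [ 0.468000   0.147000   0.170750   0.244500]
  [ 0.047250   0.341250   0.021125   0.048000]
  [ 0.171750   0.162750   0.333375   0.097500]
  [ 0.240750   0.122250   0.146125   0.475500]
det(I−A) = Σ_j (I−A)_1j·C_1j = (0.80)(0.468000) + (-0.10)(0.047250) + (-0.25)(0.171750) + (-0.35)(0.240750) = 0.242475
(I − A)⁻¹ = adj(I−A) / det(I−A) ≈
  [   1.9301     0.6062     0.7042     1.0084]
  [   0.1949     1.4074     0.0871     0.1980]
  [   0.7083     0.6712     1.3749     0.4021]
  [   0.9929     0.5042     0.6026     1.9610]
First solve x = (I − A)⁻¹ d = adj(I−A)·d / det(I−A); in particular x_1 = (0.468000·110 + 0.147000·40 + 0.170750·170 + 0.244500·180) / 0.242475 = 130.3975 / 0.242475 ≈ 537.7771.
Intermediate flow from 3 to 1: z_31 = a_31 · x_1 = 0.30 × 130.3975 / 0.242475 = 39.11925 / 0.242475 ≈ 161.33.

z_31 = 161.33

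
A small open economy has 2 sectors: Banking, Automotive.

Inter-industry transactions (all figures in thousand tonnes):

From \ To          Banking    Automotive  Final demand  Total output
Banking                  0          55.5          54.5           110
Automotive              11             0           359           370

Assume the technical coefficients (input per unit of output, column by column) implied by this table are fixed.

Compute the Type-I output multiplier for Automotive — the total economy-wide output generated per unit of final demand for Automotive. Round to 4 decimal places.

m_2 = 1.1675

Technical coefficients a_ij = z_ij / X_j:
  a_11 = 0/110 = 0.00, a_21 = 11/110 = 0.10
  a_12 = 55.5/370 = 0.15, a_22 = 0/370 = 0.00
I − A =
  [   1.00    -0.15]
  [  -0.10     1.00]
det(I−A) = (1.00)(1.00) − (-0.15)(-0.10) = 0.9850
adj(I−A) = [[1.00, 0.15], [0.10, 1.00]]
(I − A)⁻¹ = adj(I−A) / det(I−A) ≈
  [   1.01523     0.15228]
  [   0.10152     1.01523]
The output multiplier for sector j is the column-j sum of the Leontief inverse (I − A)⁻¹ = adj(I−A) / det(I−A).
Column 2 of adj(I−A): (0.15, 1.00); det(I−A) = 0.9850.
m_2 = (0.15 + 1.00) / 0.9850 = 1.15 / 0.9850 ≈ 1.1675.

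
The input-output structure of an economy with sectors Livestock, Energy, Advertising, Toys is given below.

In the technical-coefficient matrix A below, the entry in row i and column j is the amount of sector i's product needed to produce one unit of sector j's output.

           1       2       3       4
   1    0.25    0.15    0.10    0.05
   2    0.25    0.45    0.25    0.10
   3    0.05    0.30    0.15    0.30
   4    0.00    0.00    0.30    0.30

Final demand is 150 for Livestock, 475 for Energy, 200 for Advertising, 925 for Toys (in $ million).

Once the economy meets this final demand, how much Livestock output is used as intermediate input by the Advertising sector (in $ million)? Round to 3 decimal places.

z_13 = 203.668

I − A =
  [   0.75    -0.15    -0.10    -0.05]
  [  -0.25     0.55    -0.25    -0.10]
  [  -0.05    -0.30     0.85    -0.30]
  [   0.00     0.00    -0.30     0.70]
Compute the cofactors C_ij = (−1)^(i+j)·(3×3 minor ij) of I−A; the adjugate is their transpose:
adj(I−A) = Cᵀ =
  [ 0.216250   0.101250   0.077500   0.063125]
  [ 0.136500   0.374500   0.175000   0.138250]
  [ 0.071750   0.162750   0.262500   0.140875]
  [ 0.030750   0.069750   0.112500   0.250375]
det(I−A) = Σ_j (I−A)_1j·C_1j = (0.75)(0.216250) + (-0.15)(0.136500) + (-0.10)(0.071750) + (-0.05)(0.030750) = 0.1330
(I − A)⁻¹ = adj(I−A) / det(I−A) ≈
  [   1.6259     0.7613     0.5827     0.4746]
  [   1.0263     2.8158     1.3158     1.0395]
  [   0.5395     1.2237     1.9737     1.0592]
  [   0.2312     0.5244     0.8459     1.8825]
First solve x = (I − A)⁻¹ d = adj(I−A)·d / det(I−A); in particular x_3 = (0.071750·150 + 0.162750·475 + 0.262500·200 + 0.140875·925) / 0.1330 = 270.878125 / 0.1330 ≈ 2036.67763.
Intermediate flow from 1 to 3: z_13 = a_13 · x_3 = 0.10 × 270.878125 / 0.1330 = 27.0878125 / 0.1330 ≈ 203.668.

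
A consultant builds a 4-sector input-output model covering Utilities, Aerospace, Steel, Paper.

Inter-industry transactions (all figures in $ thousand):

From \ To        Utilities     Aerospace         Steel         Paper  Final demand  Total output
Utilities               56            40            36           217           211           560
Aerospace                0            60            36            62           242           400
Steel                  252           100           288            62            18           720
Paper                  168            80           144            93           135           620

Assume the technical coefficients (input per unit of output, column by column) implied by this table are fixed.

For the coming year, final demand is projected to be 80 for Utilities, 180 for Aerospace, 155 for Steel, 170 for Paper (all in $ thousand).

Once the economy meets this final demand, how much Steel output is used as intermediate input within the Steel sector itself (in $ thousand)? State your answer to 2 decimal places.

z_33 = 321.61

Technical coefficients a_ij = z_ij / X_j:
  a_11 = 56/560 = 0.10, a_21 = 0/560 = 0.00, a_31 = 252/560 = 0.45, a_41 = 168/560 = 0.30
  a_12 = 40/400 = 0.10, a_22 = 60/400 = 0.15, a_32 = 100/400 = 0.25, a_42 = 80/400 = 0.20
  a_13 = 36/720 = 0.05, a_23 = 36/720 = 0.05, a_33 = 288/720 = 0.40, a_43 = 144/720 = 0.20
  a_14 = 217/620 = 0.35, a_24 = 62/620 = 0.10, a_34 = 62/620 = 0.10, a_44 = 93/620 = 0.15
I − A =
  [   0.90    -0.10    -0.05    -0.35]
  [   0.00     0.85    -0.05    -0.10]
  [  -0.45    -0.25     0.60    -0.10]
  [  -0.30    -0.20    -0.20     0.85]
Compute the cofactors C_ij = (−1)^(i+j)·(3×3 minor ij) of I−A; the adjugate is their transpose:
adj(I−A) = Cᵀ =
  [ 0.387875   0.120125   0.104375   0.186125]
  [ 0.047625   0.325875   0.052500   0.064125]
  [ 0.349125   0.255750   0.540000   0.237375]
  [ 0.230250   0.179250   0.176250   0.426375]
det(I−A) = Σ_j (I−A)_1j·C_1j = (0.90)(0.387875) + (-0.10)(0.047625) + (-0.05)(0.349125) + (-0.35)(0.230250) = 0.24628125
(I − A)⁻¹ = adj(I−A) / det(I−A) ≈
  [   1.5749     0.4878     0.4238     0.7557]
  [   0.1934     1.3232     0.2132     0.2604]
  [   1.4176     1.0384     2.1926     0.9638]
  [   0.9349     0.7278     0.7156     1.7313]
First solve x = (I − A)⁻¹ d = adj(I−A)·d / det(I−A); in particular x_3 = (0.349125·80 + 0.255750·180 + 0.540000·155 + 0.237375·170) / 0.24628125 = 198.01875 / 0.24628125 ≈ 804.0350.
Intermediate flow from 3 to 3: z_33 = a_33 · x_3 = 0.40 × 198.01875 / 0.24628125 = 79.2075 / 0.24628125 ≈ 321.61.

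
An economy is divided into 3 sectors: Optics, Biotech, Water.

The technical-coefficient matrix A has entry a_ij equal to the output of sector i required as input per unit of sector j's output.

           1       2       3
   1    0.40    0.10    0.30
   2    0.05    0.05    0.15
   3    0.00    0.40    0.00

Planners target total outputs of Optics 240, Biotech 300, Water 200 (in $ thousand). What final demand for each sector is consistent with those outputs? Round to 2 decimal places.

I − A =
  [   0.60    -0.10    -0.30]
  [  -0.05     0.95    -0.15]
  [   0.00    -0.40     1.00]
d = (I − A) x:
  d_1 = (+0.60)·240 + (-0.10)·300 + (-0.30)·200 = 54.00
  d_2 = (-0.05)·240 + (+0.95)·300 + (-0.15)·200 = 243.00
  d_3 = (+0.00)·240 + (-0.40)·300 + (+1.00)·200 = 80.00

d_1 = 54.00, d_2 = 243.00, d_3 = 80.00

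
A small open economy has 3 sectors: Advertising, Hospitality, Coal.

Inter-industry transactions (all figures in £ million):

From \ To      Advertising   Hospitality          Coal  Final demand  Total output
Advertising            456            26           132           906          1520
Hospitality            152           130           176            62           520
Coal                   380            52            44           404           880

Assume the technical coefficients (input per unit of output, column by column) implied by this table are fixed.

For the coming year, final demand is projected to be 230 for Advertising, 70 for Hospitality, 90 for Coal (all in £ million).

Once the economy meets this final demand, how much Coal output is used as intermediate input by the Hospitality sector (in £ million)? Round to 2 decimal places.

Technical coefficients a_ij = z_ij / X_j:
  a_11 = 456/1520 = 0.30, a_21 = 152/1520 = 0.10, a_31 = 380/1520 = 0.25
  a_12 = 26/520 = 0.05, a_22 = 130/520 = 0.25, a_32 = 52/520 = 0.10
  a_13 = 132/880 = 0.15, a_23 = 176/880 = 0.20, a_33 = 44/880 = 0.05
I − A =
  [   0.70    -0.05    -0.15]
  [  -0.10     0.75    -0.20]
  [  -0.25    -0.10     0.95]
Cofactors of I−A, C_ij = (−1)^(i+j)·(minor ij) (rows/columns in the sector order above):
  C_11 = (0.75)(0.95) − (-0.20)(-0.10) = 0.6925
  C_12 = −[(-0.10)(0.95) − (-0.20)(-0.25)] = 0.1450
  C_13 = (-0.10)(-0.10) − (0.75)(-0.25) = 0.1975
  C_21 = −[(-0.05)(0.95) − (-0.15)(-0.10)] = 0.0625
  C_22 = (0.70)(0.95) − (-0.15)(-0.25) = 0.6275
  C_23 = −[(0.70)(-0.10) − (-0.05)(-0.25)] = 0.0825
  C_31 = (-0.05)(-0.20) − (-0.15)(0.75) = 0.1225
  C_32 = −[(0.70)(-0.20) − (-0.15)(-0.10)] = 0.1550
  C_33 = (0.70)(0.75) − (-0.05)(-0.10) = 0.5200
det(I−A) = Σ_j (I−A)_1j·C_1j = (0.70)(0.6925) + (-0.05)(0.1450) + (-0.15)(0.1975) = 0.447875
adj(I−A) = Cᵀ =
  [ 0.6925   0.0625   0.1225]
  [ 0.1450   0.6275   0.1550]
  [ 0.1975   0.0825   0.5200]
(I − A)⁻¹ = adj(I−A) / det(I−A) ≈
  [   1.5462     0.1395     0.2735]
  [   0.3238     1.4011     0.3461]
  [   0.4410     0.1842     1.1610]
First solve x = (I − A)⁻¹ d = adj(I−A)·d / det(I−A); in particular x_2 = (0.1450·230 + 0.6275·70 + 0.1550·90) / 0.447875 = 91.225 / 0.447875 ≈ 203.6841.
Intermediate flow from 3 to 2: z_32 = a_32 · x_2 = 0.10 × 91.225 / 0.447875 = 9.1225 / 0.447875 ≈ 20.37.

z_32 = 20.37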